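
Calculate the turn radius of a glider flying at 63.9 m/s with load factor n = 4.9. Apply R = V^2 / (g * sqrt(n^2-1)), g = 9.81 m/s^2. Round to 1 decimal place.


Step 1: V^2 = 63.9^2 = 4083.21
Step 2: n^2 - 1 = 4.9^2 - 1 = 23.01
Step 3: sqrt(23.01) = 4.796874
Step 4: R = 4083.21 / (9.81 * 4.796874) = 86.8 m

86.8


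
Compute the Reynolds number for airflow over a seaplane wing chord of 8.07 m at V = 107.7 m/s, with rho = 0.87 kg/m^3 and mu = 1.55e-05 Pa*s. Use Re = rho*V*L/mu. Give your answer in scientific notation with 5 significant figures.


Step 1: Numerator = rho * V * L = 0.87 * 107.7 * 8.07 = 756.15093
Step 2: Re = 756.15093 / 1.55e-05
Step 3: Re = 4.8784e+07

4.8784e+07


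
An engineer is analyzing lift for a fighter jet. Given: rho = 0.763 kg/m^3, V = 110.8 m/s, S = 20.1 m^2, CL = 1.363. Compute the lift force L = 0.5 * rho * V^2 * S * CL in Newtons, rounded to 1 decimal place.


Step 1: Calculate dynamic pressure q = 0.5 * 0.763 * 110.8^2 = 0.5 * 0.763 * 12276.64 = 4683.5382 Pa
Step 2: Multiply by wing area and lift coefficient: L = 4683.5382 * 20.1 * 1.363
Step 3: L = 94139.117 * 1.363 = 128311.6 N

128311.6


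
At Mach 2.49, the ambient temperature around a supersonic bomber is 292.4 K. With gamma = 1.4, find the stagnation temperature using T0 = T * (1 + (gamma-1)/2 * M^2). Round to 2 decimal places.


Step 1: (gamma-1)/2 = 0.2
Step 2: M^2 = 6.2001
Step 3: 1 + 0.2 * 6.2001 = 2.24002
Step 4: T0 = 292.4 * 2.24002 = 654.98 K

654.98


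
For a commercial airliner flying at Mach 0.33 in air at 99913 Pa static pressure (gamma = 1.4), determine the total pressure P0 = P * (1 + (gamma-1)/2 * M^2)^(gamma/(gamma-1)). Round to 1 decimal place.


Step 1: (gamma-1)/2 * M^2 = 0.2 * 0.1089 = 0.02178
Step 2: 1 + 0.02178 = 1.02178
Step 3: Exponent gamma/(gamma-1) = 3.5
Step 4: P0 = 99913 * 1.02178^3.5 = 107739.0 Pa

107739.0


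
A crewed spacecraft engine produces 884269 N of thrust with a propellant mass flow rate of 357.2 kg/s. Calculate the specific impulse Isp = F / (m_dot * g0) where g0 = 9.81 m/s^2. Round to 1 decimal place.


Step 1: m_dot * g0 = 357.2 * 9.81 = 3504.13
Step 2: Isp = 884269 / 3504.13 = 252.4 s

252.4


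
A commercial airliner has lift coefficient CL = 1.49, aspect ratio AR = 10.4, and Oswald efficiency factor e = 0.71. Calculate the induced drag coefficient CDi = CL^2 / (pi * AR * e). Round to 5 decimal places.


Step 1: CL^2 = 1.49^2 = 2.2201
Step 2: pi * AR * e = 3.14159 * 10.4 * 0.71 = 23.19752
Step 3: CDi = 2.2201 / 23.19752 = 0.09570

0.09570


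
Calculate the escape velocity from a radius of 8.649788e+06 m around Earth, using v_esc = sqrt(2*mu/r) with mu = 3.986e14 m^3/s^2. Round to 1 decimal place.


Step 1: 2*mu/r = 2 * 3.986e14 / 8.649788e+06 = 92164108.5308
Step 2: v_esc = sqrt(92164108.5308) = 9600.2 m/s

9600.2


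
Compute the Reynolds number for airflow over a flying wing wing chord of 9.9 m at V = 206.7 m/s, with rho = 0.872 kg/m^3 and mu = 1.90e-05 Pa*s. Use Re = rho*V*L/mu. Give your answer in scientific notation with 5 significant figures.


Step 1: Numerator = rho * V * L = 0.872 * 206.7 * 9.9 = 1784.39976
Step 2: Re = 1784.39976 / 1.90e-05
Step 3: Re = 9.3916e+07

9.3916e+07


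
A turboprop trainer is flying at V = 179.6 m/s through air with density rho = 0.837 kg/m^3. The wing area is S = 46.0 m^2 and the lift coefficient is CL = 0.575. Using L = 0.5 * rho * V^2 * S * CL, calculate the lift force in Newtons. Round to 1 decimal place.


Step 1: Calculate dynamic pressure q = 0.5 * 0.837 * 179.6^2 = 0.5 * 0.837 * 32256.16 = 13499.203 Pa
Step 2: Multiply by wing area and lift coefficient: L = 13499.203 * 46.0 * 0.575
Step 3: L = 620963.3362 * 0.575 = 357053.9 N

357053.9


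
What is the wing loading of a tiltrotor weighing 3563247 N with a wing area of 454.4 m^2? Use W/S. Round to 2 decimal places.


Step 1: Wing loading = W / S = 3563247 / 454.4
Step 2: Wing loading = 7841.65 N/m^2

7841.65


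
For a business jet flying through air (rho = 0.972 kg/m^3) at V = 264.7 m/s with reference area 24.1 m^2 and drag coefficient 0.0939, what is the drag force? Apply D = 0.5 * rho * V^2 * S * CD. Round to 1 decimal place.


Step 1: Dynamic pressure q = 0.5 * 0.972 * 264.7^2 = 34052.1197 Pa
Step 2: Drag D = q * S * CD = 34052.1197 * 24.1 * 0.0939
Step 3: D = 77059.6 N

77059.6


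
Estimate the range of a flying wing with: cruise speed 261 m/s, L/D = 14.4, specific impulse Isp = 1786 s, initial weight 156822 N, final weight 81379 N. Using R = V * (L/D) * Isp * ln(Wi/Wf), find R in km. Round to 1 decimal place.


Step 1: Coefficient = V * (L/D) * Isp = 261 * 14.4 * 1786 = 6712502.4 m
Step 2: Wi/Wf = 156822 / 81379 = 1.927057
Step 3: ln(1.927057) = 0.655994
Step 4: R = 6712502.4 * 0.655994 = 4403362.3 m = 4403.4 km

4403.4


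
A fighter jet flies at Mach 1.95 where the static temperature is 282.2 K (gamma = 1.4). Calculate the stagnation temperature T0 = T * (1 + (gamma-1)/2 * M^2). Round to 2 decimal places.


Step 1: (gamma-1)/2 = 0.2
Step 2: M^2 = 3.8025
Step 3: 1 + 0.2 * 3.8025 = 1.7605
Step 4: T0 = 282.2 * 1.7605 = 496.81 K

496.81


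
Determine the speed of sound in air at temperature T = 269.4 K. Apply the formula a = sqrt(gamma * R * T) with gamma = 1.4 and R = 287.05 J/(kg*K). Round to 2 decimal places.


Step 1: gamma * R * T = 1.4 * 287.05 * 269.4 = 108263.778
Step 2: a = sqrt(108263.778) = 329.03 m/s

329.03


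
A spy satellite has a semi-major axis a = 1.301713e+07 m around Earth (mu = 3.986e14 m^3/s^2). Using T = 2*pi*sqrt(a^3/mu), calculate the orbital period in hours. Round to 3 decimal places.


Step 1: a^3 / mu = 2.205696e+21 / 3.986e14 = 5.533609e+06
Step 2: sqrt(5.533609e+06) = 2352.3623 s
Step 3: T = 2*pi * 2352.3623 = 14780.33 s
Step 4: T in hours = 14780.33 / 3600 = 4.106 hours

4.106


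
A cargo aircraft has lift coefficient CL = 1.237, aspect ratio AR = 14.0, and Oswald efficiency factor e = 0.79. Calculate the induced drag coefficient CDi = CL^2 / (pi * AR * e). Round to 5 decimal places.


Step 1: CL^2 = 1.237^2 = 1.530169
Step 2: pi * AR * e = 3.14159 * 14.0 * 0.79 = 34.746015
Step 3: CDi = 1.530169 / 34.746015 = 0.04404

0.04404


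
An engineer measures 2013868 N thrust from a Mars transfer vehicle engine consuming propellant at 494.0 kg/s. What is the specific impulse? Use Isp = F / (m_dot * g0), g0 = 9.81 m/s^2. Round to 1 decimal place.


Step 1: m_dot * g0 = 494.0 * 9.81 = 4846.14
Step 2: Isp = 2013868 / 4846.14 = 415.6 s

415.6


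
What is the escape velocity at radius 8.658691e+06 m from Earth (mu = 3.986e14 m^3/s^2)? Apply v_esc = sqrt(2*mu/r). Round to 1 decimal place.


Step 1: 2*mu/r = 2 * 3.986e14 / 8.658691e+06 = 92069343.969
Step 2: v_esc = sqrt(92069343.969) = 9595.3 m/s

9595.3


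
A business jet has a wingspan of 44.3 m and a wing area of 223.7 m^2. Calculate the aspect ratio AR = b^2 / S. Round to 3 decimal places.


Step 1: b^2 = 44.3^2 = 1962.49
Step 2: AR = 1962.49 / 223.7 = 8.773

8.773


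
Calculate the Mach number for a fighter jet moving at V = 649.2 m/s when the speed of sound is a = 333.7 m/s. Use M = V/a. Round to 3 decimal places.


Step 1: M = V / a = 649.2 / 333.7
Step 2: M = 1.945

1.945


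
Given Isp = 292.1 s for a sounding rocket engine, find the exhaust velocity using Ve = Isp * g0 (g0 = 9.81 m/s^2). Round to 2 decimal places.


Step 1: Ve = Isp * g0 = 292.1 * 9.81
Step 2: Ve = 2865.50 m/s

2865.50


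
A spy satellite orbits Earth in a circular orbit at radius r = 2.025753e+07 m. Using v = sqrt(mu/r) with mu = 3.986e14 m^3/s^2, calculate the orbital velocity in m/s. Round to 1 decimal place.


Step 1: mu / r = 3.986e14 / 2.025753e+07 = 19676633.8246
Step 2: v = sqrt(19676633.8246) = 4435.8 m/s

4435.8


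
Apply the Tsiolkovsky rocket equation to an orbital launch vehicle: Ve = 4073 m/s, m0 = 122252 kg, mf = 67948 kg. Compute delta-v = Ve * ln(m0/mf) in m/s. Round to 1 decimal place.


Step 1: Mass ratio m0/mf = 122252 / 67948 = 1.799199
Step 2: ln(1.799199) = 0.587342
Step 3: delta-v = 4073 * 0.587342 = 2392.2 m/s

2392.2


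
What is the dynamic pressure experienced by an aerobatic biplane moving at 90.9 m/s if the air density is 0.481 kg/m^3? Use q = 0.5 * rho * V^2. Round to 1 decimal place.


Step 1: V^2 = 90.9^2 = 8262.81
Step 2: q = 0.5 * 0.481 * 8262.81
Step 3: q = 1987.2 Pa

1987.2


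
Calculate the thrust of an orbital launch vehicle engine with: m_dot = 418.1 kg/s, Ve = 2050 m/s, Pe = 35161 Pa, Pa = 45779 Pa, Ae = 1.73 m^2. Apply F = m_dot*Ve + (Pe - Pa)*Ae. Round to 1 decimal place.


Step 1: Momentum thrust = m_dot * Ve = 418.1 * 2050 = 857105.0 N
Step 2: Pressure thrust = (Pe - Pa) * Ae = (35161 - 45779) * 1.73 = -18369.14 N
Step 3: Total thrust F = 857105.0 + -18369.14 = 838735.9 N

838735.9


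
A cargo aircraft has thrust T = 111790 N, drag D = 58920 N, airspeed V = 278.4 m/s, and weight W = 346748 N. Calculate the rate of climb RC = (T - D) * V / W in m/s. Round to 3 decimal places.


Step 1: Excess thrust = T - D = 111790 - 58920 = 52870 N
Step 2: Excess power = 52870 * 278.4 = 14719008.0 W
Step 3: RC = 14719008.0 / 346748 = 42.449 m/s

42.449


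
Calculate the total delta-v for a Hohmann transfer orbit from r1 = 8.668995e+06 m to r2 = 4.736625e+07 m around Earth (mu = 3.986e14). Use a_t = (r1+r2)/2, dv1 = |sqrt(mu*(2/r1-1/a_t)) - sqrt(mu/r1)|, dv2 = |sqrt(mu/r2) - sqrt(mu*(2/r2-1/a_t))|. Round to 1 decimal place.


Step 1: Transfer semi-major axis a_t = (8.668995e+06 + 4.736625e+07) / 2 = 2.801762e+07 m
Step 2: v1 (circular at r1) = sqrt(mu/r1) = 6780.85 m/s
Step 3: v_t1 = sqrt(mu*(2/r1 - 1/a_t)) = 8816.64 m/s
Step 4: dv1 = |8816.64 - 6780.85| = 2035.79 m/s
Step 5: v2 (circular at r2) = 2900.91 m/s, v_t2 = 1613.63 m/s
Step 6: dv2 = |2900.91 - 1613.63| = 1287.28 m/s
Step 7: Total delta-v = 2035.79 + 1287.28 = 3323.1 m/s

3323.1


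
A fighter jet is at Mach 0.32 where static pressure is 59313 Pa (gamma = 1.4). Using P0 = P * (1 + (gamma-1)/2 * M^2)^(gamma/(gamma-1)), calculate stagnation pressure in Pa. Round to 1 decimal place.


Step 1: (gamma-1)/2 * M^2 = 0.2 * 0.1024 = 0.02048
Step 2: 1 + 0.02048 = 1.02048
Step 3: Exponent gamma/(gamma-1) = 3.5
Step 4: P0 = 59313 * 1.02048^3.5 = 63674.5 Pa

63674.5


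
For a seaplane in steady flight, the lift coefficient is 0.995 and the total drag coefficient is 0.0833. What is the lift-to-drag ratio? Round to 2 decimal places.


Step 1: L/D = CL / CD = 0.995 / 0.0833
Step 2: L/D = 11.94

11.94


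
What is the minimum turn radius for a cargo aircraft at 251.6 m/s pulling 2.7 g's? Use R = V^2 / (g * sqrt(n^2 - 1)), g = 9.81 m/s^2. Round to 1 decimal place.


Step 1: V^2 = 251.6^2 = 63302.56
Step 2: n^2 - 1 = 2.7^2 - 1 = 6.29
Step 3: sqrt(6.29) = 2.507987
Step 4: R = 63302.56 / (9.81 * 2.507987) = 2572.9 m

2572.9


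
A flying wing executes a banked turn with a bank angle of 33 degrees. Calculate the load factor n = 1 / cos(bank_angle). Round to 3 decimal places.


Step 1: Convert 33 degrees to radians = 0.575959
Step 2: cos(33 deg) = 0.838671
Step 3: n = 1 / 0.838671 = 1.192

1.192


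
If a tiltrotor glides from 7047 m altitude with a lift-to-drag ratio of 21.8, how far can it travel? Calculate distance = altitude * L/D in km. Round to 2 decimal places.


Step 1: Glide distance = altitude * L/D = 7047 * 21.8 = 153624.6 m
Step 2: Convert to km: 153624.6 / 1000 = 153.62 km

153.62


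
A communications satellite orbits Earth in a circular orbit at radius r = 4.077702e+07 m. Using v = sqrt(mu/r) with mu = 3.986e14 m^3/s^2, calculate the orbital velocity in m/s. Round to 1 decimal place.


Step 1: mu / r = 3.986e14 / 4.077702e+07 = 9775113.5321
Step 2: v = sqrt(9775113.5321) = 3126.5 m/s

3126.5


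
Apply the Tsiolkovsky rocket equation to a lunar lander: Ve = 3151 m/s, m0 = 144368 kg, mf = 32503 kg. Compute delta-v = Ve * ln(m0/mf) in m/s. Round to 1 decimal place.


Step 1: Mass ratio m0/mf = 144368 / 32503 = 4.441682
Step 2: ln(4.441682) = 1.491033
Step 3: delta-v = 3151 * 1.491033 = 4698.2 m/s

4698.2


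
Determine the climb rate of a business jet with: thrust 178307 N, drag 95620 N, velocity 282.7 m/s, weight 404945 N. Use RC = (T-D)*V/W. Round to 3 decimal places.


Step 1: Excess thrust = T - D = 178307 - 95620 = 82687 N
Step 2: Excess power = 82687 * 282.7 = 23375614.9 W
Step 3: RC = 23375614.9 / 404945 = 57.725 m/s

57.725


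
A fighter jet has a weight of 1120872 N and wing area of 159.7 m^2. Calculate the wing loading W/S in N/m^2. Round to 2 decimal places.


Step 1: Wing loading = W / S = 1120872 / 159.7
Step 2: Wing loading = 7018.61 N/m^2

7018.61


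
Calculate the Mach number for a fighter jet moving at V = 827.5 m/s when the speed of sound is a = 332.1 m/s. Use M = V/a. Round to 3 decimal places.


Step 1: M = V / a = 827.5 / 332.1
Step 2: M = 2.492

2.492


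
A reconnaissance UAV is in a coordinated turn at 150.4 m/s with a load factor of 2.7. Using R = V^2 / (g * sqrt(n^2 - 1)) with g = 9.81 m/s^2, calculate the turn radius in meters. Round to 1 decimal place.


Step 1: V^2 = 150.4^2 = 22620.16
Step 2: n^2 - 1 = 2.7^2 - 1 = 6.29
Step 3: sqrt(6.29) = 2.507987
Step 4: R = 22620.16 / (9.81 * 2.507987) = 919.4 m

919.4


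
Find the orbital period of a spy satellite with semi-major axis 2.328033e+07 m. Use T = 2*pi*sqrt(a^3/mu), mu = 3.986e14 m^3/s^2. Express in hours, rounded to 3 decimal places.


Step 1: a^3 / mu = 1.261733e+22 / 3.986e14 = 3.165411e+07
Step 2: sqrt(3.165411e+07) = 5626.1985 s
Step 3: T = 2*pi * 5626.1985 = 35350.45 s
Step 4: T in hours = 35350.45 / 3600 = 9.820 hours

9.820


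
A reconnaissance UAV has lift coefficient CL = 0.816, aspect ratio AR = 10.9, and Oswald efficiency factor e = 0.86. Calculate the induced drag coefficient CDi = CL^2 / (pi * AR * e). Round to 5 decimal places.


Step 1: CL^2 = 0.816^2 = 0.665856
Step 2: pi * AR * e = 3.14159 * 10.9 * 0.86 = 29.44929
Step 3: CDi = 0.665856 / 29.44929 = 0.02261

0.02261


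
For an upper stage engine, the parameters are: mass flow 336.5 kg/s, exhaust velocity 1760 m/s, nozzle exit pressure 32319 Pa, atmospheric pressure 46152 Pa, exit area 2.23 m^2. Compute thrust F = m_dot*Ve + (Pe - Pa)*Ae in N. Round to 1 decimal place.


Step 1: Momentum thrust = m_dot * Ve = 336.5 * 1760 = 592240.0 N
Step 2: Pressure thrust = (Pe - Pa) * Ae = (32319 - 46152) * 2.23 = -30847.59 N
Step 3: Total thrust F = 592240.0 + -30847.59 = 561392.4 N

561392.4


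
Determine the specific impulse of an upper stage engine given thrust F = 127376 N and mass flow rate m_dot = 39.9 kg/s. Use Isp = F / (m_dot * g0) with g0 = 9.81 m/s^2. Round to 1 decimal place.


Step 1: m_dot * g0 = 39.9 * 9.81 = 391.42
Step 2: Isp = 127376 / 391.42 = 325.4 s

325.4


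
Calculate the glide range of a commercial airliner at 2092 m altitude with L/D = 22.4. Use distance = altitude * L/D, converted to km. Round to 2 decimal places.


Step 1: Glide distance = altitude * L/D = 2092 * 22.4 = 46860.8 m
Step 2: Convert to km: 46860.8 / 1000 = 46.86 km

46.86


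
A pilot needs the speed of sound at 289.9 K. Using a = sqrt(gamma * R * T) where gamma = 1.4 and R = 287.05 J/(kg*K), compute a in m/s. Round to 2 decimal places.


Step 1: gamma * R * T = 1.4 * 287.05 * 289.9 = 116502.113
Step 2: a = sqrt(116502.113) = 341.32 m/s

341.32


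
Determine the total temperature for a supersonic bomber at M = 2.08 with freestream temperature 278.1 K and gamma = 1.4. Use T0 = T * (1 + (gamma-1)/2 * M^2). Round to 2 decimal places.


Step 1: (gamma-1)/2 = 0.2
Step 2: M^2 = 4.3264
Step 3: 1 + 0.2 * 4.3264 = 1.86528
Step 4: T0 = 278.1 * 1.86528 = 518.73 K

518.73


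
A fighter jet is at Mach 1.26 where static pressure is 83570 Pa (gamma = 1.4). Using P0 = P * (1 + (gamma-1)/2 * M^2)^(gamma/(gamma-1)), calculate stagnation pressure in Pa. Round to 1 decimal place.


Step 1: (gamma-1)/2 * M^2 = 0.2 * 1.5876 = 0.31752
Step 2: 1 + 0.31752 = 1.31752
Step 3: Exponent gamma/(gamma-1) = 3.5
Step 4: P0 = 83570 * 1.31752^3.5 = 219381.8 Pa

219381.8


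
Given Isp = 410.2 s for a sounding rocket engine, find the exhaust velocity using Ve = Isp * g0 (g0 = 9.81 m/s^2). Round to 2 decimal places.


Step 1: Ve = Isp * g0 = 410.2 * 9.81
Step 2: Ve = 4024.06 m/s

4024.06


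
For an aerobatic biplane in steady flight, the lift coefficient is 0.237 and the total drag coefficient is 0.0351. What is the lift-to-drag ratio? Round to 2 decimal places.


Step 1: L/D = CL / CD = 0.237 / 0.0351
Step 2: L/D = 6.75

6.75


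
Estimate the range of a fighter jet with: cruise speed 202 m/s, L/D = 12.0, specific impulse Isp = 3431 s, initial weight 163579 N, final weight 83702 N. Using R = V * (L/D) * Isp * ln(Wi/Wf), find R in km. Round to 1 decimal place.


Step 1: Coefficient = V * (L/D) * Isp = 202 * 12.0 * 3431 = 8316744.0 m
Step 2: Wi/Wf = 163579 / 83702 = 1.954302
Step 3: ln(1.954302) = 0.670033
Step 4: R = 8316744.0 * 0.670033 = 5572494.4 m = 5572.5 km

5572.5


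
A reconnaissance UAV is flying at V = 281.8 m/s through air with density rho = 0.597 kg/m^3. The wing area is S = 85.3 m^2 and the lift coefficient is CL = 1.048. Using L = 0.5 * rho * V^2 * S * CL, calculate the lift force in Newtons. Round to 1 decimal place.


Step 1: Calculate dynamic pressure q = 0.5 * 0.597 * 281.8^2 = 0.5 * 0.597 * 79411.24 = 23704.2551 Pa
Step 2: Multiply by wing area and lift coefficient: L = 23704.2551 * 85.3 * 1.048
Step 3: L = 2021972.9634 * 1.048 = 2119027.7 N

2119027.7


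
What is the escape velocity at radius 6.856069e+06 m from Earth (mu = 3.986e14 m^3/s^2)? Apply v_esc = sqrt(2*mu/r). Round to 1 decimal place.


Step 1: 2*mu/r = 2 * 3.986e14 / 6.856069e+06 = 116276542.7244
Step 2: v_esc = sqrt(116276542.7244) = 10783.2 m/s

10783.2


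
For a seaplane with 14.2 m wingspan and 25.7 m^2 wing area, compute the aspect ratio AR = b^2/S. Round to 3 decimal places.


Step 1: b^2 = 14.2^2 = 201.64
Step 2: AR = 201.64 / 25.7 = 7.846

7.846


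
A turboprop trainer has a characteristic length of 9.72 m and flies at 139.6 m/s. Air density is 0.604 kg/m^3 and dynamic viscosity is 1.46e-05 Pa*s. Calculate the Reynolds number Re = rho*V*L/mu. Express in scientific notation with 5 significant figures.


Step 1: Numerator = rho * V * L = 0.604 * 139.6 * 9.72 = 819.574848
Step 2: Re = 819.574848 / 1.46e-05
Step 3: Re = 5.6135e+07

5.6135e+07


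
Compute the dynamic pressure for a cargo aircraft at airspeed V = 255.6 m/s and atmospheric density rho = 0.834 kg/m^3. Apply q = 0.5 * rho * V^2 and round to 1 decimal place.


Step 1: V^2 = 255.6^2 = 65331.36
Step 2: q = 0.5 * 0.834 * 65331.36
Step 3: q = 27243.2 Pa

27243.2


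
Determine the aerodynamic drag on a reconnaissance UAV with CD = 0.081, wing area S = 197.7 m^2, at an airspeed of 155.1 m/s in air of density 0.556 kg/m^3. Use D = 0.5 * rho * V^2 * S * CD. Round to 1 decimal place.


Step 1: Dynamic pressure q = 0.5 * 0.556 * 155.1^2 = 6687.5708 Pa
Step 2: Drag D = q * S * CD = 6687.5708 * 197.7 * 0.081
Step 3: D = 107092.8 N

107092.8


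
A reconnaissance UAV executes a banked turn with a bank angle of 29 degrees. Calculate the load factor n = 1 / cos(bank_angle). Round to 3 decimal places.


Step 1: Convert 29 degrees to radians = 0.506145
Step 2: cos(29 deg) = 0.87462
Step 3: n = 1 / 0.87462 = 1.143

1.143


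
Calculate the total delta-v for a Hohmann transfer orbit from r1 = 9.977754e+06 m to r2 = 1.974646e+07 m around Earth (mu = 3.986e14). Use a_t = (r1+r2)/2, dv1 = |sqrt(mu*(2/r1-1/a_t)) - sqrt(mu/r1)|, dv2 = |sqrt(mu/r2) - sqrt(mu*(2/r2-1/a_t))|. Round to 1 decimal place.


Step 1: Transfer semi-major axis a_t = (9.977754e+06 + 1.974646e+07) / 2 = 1.486211e+07 m
Step 2: v1 (circular at r1) = sqrt(mu/r1) = 6320.51 m/s
Step 3: v_t1 = sqrt(mu*(2/r1 - 1/a_t)) = 7285.46 m/s
Step 4: dv1 = |7285.46 - 6320.51| = 964.94 m/s
Step 5: v2 (circular at r2) = 4492.87 m/s, v_t2 = 3681.29 m/s
Step 6: dv2 = |4492.87 - 3681.29| = 811.58 m/s
Step 7: Total delta-v = 964.94 + 811.58 = 1776.5 m/s

1776.5


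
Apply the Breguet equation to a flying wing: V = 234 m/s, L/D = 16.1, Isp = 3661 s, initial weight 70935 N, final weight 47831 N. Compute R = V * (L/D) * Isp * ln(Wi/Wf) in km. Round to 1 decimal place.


Step 1: Coefficient = V * (L/D) * Isp = 234 * 16.1 * 3661 = 13792451.4 m
Step 2: Wi/Wf = 70935 / 47831 = 1.483034
Step 3: ln(1.483034) = 0.39409
Step 4: R = 13792451.4 * 0.39409 = 5435467.2 m = 5435.5 km

5435.5


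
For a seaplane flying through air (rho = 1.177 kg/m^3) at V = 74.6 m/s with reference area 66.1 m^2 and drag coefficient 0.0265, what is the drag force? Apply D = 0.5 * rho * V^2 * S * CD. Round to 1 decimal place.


Step 1: Dynamic pressure q = 0.5 * 1.177 * 74.6^2 = 3275.0967 Pa
Step 2: Drag D = q * S * CD = 3275.0967 * 66.1 * 0.0265
Step 3: D = 5736.8 N

5736.8


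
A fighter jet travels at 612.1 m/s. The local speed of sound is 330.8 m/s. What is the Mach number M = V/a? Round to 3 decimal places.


Step 1: M = V / a = 612.1 / 330.8
Step 2: M = 1.850

1.850


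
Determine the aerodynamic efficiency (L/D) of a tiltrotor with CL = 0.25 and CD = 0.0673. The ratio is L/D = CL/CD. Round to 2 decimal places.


Step 1: L/D = CL / CD = 0.25 / 0.0673
Step 2: L/D = 3.71

3.71


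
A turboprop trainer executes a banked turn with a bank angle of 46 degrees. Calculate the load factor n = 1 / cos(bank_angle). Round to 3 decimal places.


Step 1: Convert 46 degrees to radians = 0.802851
Step 2: cos(46 deg) = 0.694658
Step 3: n = 1 / 0.694658 = 1.440

1.440


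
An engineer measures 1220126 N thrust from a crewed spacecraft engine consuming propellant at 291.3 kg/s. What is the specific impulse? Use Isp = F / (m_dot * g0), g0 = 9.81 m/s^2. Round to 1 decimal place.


Step 1: m_dot * g0 = 291.3 * 9.81 = 2857.65
Step 2: Isp = 1220126 / 2857.65 = 427.0 s

427.0


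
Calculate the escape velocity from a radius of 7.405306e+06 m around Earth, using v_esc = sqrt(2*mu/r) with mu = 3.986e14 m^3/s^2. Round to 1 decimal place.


Step 1: 2*mu/r = 2 * 3.986e14 / 7.405306e+06 = 107652539.9491
Step 2: v_esc = sqrt(107652539.9491) = 10375.6 m/s

10375.6


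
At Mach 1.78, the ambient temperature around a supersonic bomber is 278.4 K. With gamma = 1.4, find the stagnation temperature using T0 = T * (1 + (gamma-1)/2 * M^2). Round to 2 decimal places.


Step 1: (gamma-1)/2 = 0.2
Step 2: M^2 = 3.1684
Step 3: 1 + 0.2 * 3.1684 = 1.63368
Step 4: T0 = 278.4 * 1.63368 = 454.82 K

454.82


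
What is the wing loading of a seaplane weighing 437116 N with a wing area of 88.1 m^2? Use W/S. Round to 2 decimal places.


Step 1: Wing loading = W / S = 437116 / 88.1
Step 2: Wing loading = 4961.59 N/m^2

4961.59


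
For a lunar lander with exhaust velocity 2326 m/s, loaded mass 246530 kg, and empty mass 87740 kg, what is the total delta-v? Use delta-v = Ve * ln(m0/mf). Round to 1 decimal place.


Step 1: Mass ratio m0/mf = 246530 / 87740 = 2.809779
Step 2: ln(2.809779) = 1.033106
Step 3: delta-v = 2326 * 1.033106 = 2403.0 m/s

2403.0


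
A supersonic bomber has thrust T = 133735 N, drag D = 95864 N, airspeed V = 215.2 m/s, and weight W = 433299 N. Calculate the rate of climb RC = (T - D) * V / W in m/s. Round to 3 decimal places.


Step 1: Excess thrust = T - D = 133735 - 95864 = 37871 N
Step 2: Excess power = 37871 * 215.2 = 8149839.2 W
Step 3: RC = 8149839.2 / 433299 = 18.809 m/s

18.809


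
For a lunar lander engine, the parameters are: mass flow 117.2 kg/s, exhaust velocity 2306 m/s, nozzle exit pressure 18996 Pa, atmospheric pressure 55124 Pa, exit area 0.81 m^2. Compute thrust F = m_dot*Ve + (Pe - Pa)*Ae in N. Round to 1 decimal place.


Step 1: Momentum thrust = m_dot * Ve = 117.2 * 2306 = 270263.2 N
Step 2: Pressure thrust = (Pe - Pa) * Ae = (18996 - 55124) * 0.81 = -29263.68 N
Step 3: Total thrust F = 270263.2 + -29263.68 = 240999.5 N

240999.5


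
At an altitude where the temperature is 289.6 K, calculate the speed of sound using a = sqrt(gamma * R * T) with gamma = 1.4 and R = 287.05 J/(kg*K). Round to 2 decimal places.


Step 1: gamma * R * T = 1.4 * 287.05 * 289.6 = 116381.552
Step 2: a = sqrt(116381.552) = 341.15 m/s

341.15


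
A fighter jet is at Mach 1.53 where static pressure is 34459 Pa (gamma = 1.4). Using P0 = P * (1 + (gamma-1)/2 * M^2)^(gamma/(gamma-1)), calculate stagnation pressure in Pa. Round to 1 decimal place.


Step 1: (gamma-1)/2 * M^2 = 0.2 * 2.3409 = 0.46818
Step 2: 1 + 0.46818 = 1.46818
Step 3: Exponent gamma/(gamma-1) = 3.5
Step 4: P0 = 34459 * 1.46818^3.5 = 132138.8 Pa

132138.8


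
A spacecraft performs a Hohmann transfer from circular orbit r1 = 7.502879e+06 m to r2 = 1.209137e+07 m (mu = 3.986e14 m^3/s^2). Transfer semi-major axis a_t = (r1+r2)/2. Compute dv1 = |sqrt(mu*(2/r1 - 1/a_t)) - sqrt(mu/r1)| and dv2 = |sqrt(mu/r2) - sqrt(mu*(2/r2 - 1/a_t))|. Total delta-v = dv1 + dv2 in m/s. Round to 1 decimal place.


Step 1: Transfer semi-major axis a_t = (7.502879e+06 + 1.209137e+07) / 2 = 9.797124e+06 m
Step 2: v1 (circular at r1) = sqrt(mu/r1) = 7288.78 m/s
Step 3: v_t1 = sqrt(mu*(2/r1 - 1/a_t)) = 8097.35 m/s
Step 4: dv1 = |8097.35 - 7288.78| = 808.58 m/s
Step 5: v2 (circular at r2) = 5741.57 m/s, v_t2 = 5024.53 m/s
Step 6: dv2 = |5741.57 - 5024.53| = 717.04 m/s
Step 7: Total delta-v = 808.58 + 717.04 = 1525.6 m/s

1525.6


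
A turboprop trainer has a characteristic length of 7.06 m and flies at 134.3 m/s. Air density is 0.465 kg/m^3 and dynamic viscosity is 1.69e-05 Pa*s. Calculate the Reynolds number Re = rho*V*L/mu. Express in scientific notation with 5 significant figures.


Step 1: Numerator = rho * V * L = 0.465 * 134.3 * 7.06 = 440.89347
Step 2: Re = 440.89347 / 1.69e-05
Step 3: Re = 2.6088e+07

2.6088e+07


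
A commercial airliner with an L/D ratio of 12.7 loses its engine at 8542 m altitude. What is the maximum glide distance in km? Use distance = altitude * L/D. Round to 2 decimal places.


Step 1: Glide distance = altitude * L/D = 8542 * 12.7 = 108483.4 m
Step 2: Convert to km: 108483.4 / 1000 = 108.48 km

108.48


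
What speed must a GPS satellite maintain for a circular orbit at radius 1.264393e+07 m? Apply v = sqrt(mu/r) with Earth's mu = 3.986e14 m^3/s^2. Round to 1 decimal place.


Step 1: mu / r = 3.986e14 / 1.264393e+07 = 31525008.4428
Step 2: v = sqrt(31525008.4428) = 5614.7 m/s

5614.7


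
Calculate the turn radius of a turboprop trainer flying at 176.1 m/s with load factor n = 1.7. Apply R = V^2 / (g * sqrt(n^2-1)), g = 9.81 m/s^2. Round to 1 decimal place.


Step 1: V^2 = 176.1^2 = 31011.21
Step 2: n^2 - 1 = 1.7^2 - 1 = 1.89
Step 3: sqrt(1.89) = 1.374773
Step 4: R = 31011.21 / (9.81 * 1.374773) = 2299.4 m

2299.4


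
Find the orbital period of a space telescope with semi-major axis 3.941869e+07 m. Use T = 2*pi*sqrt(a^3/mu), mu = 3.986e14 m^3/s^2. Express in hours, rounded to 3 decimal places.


Step 1: a^3 / mu = 6.125007e+22 / 3.986e14 = 1.536630e+08
Step 2: sqrt(1.536630e+08) = 12396.0875 s
Step 3: T = 2*pi * 12396.0875 = 77886.91 s
Step 4: T in hours = 77886.91 / 3600 = 21.635 hours

21.635


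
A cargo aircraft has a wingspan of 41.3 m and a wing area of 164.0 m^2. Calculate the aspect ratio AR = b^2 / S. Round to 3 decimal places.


Step 1: b^2 = 41.3^2 = 1705.69
Step 2: AR = 1705.69 / 164.0 = 10.401

10.401


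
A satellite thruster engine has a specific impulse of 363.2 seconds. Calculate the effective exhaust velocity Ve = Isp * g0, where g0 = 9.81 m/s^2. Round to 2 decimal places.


Step 1: Ve = Isp * g0 = 363.2 * 9.81
Step 2: Ve = 3562.99 m/s

3562.99


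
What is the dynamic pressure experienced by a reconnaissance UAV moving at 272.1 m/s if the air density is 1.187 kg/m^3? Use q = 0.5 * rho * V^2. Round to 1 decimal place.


Step 1: V^2 = 272.1^2 = 74038.41
Step 2: q = 0.5 * 1.187 * 74038.41
Step 3: q = 43941.8 Pa

43941.8


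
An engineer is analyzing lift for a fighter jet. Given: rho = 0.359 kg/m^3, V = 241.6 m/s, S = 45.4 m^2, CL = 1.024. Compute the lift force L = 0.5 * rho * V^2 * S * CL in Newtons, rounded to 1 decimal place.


Step 1: Calculate dynamic pressure q = 0.5 * 0.359 * 241.6^2 = 0.5 * 0.359 * 58370.56 = 10477.5155 Pa
Step 2: Multiply by wing area and lift coefficient: L = 10477.5155 * 45.4 * 1.024
Step 3: L = 475679.2046 * 1.024 = 487095.5 N

487095.5


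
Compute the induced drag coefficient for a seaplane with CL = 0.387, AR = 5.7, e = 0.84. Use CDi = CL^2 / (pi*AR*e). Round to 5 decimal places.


Step 1: CL^2 = 0.387^2 = 0.149769
Step 2: pi * AR * e = 3.14159 * 5.7 * 0.84 = 15.041946
Step 3: CDi = 0.149769 / 15.041946 = 0.00996

0.00996


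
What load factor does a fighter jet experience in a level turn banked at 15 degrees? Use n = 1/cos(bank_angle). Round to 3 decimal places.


Step 1: Convert 15 degrees to radians = 0.261799
Step 2: cos(15 deg) = 0.965926
Step 3: n = 1 / 0.965926 = 1.035

1.035


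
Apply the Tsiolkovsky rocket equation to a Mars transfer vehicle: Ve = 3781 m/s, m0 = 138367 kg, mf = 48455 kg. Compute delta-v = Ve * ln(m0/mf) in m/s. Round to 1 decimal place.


Step 1: Mass ratio m0/mf = 138367 / 48455 = 2.855577
Step 2: ln(2.855577) = 1.049274
Step 3: delta-v = 3781 * 1.049274 = 3967.3 m/s

3967.3


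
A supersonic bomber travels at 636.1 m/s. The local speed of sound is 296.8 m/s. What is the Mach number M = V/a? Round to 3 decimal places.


Step 1: M = V / a = 636.1 / 296.8
Step 2: M = 2.143

2.143


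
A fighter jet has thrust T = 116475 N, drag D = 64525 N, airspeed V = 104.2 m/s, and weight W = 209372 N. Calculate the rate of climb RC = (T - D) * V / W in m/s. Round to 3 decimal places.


Step 1: Excess thrust = T - D = 116475 - 64525 = 51950 N
Step 2: Excess power = 51950 * 104.2 = 5413190.0 W
Step 3: RC = 5413190.0 / 209372 = 25.854 m/s

25.854


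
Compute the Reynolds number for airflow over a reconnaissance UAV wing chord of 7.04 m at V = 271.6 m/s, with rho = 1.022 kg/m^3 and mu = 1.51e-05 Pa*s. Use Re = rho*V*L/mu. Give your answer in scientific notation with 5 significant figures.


Step 1: Numerator = rho * V * L = 1.022 * 271.6 * 7.04 = 1954.129408
Step 2: Re = 1954.129408 / 1.51e-05
Step 3: Re = 1.2941e+08

1.2941e+08


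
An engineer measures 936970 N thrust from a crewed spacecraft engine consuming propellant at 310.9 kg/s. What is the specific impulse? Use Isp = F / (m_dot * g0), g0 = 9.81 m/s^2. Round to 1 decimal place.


Step 1: m_dot * g0 = 310.9 * 9.81 = 3049.93
Step 2: Isp = 936970 / 3049.93 = 307.2 s

307.2


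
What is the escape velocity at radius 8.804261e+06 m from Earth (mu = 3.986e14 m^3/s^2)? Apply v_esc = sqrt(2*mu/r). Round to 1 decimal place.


Step 1: 2*mu/r = 2 * 3.986e14 / 8.804261e+06 = 90547065.7901
Step 2: v_esc = sqrt(90547065.7901) = 9515.6 m/s

9515.6


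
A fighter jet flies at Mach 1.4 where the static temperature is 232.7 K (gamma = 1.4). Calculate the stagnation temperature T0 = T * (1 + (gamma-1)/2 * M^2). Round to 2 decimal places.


Step 1: (gamma-1)/2 = 0.2
Step 2: M^2 = 1.96
Step 3: 1 + 0.2 * 1.96 = 1.392
Step 4: T0 = 232.7 * 1.392 = 323.92 K

323.92


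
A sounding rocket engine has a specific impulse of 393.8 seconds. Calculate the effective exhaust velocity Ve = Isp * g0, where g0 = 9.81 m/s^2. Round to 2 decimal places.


Step 1: Ve = Isp * g0 = 393.8 * 9.81
Step 2: Ve = 3863.18 m/s

3863.18


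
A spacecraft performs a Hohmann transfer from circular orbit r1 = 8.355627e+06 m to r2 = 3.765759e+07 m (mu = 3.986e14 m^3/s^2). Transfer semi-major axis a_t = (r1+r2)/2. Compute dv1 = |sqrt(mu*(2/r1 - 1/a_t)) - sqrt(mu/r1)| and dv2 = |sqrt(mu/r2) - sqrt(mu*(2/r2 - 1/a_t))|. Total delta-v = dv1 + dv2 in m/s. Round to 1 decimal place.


Step 1: Transfer semi-major axis a_t = (8.355627e+06 + 3.765759e+07) / 2 = 2.300661e+07 m
Step 2: v1 (circular at r1) = sqrt(mu/r1) = 6906.84 m/s
Step 3: v_t1 = sqrt(mu*(2/r1 - 1/a_t)) = 8836.48 m/s
Step 4: dv1 = |8836.48 - 6906.84| = 1929.64 m/s
Step 5: v2 (circular at r2) = 3253.44 m/s, v_t2 = 1960.67 m/s
Step 6: dv2 = |3253.44 - 1960.67| = 1292.76 m/s
Step 7: Total delta-v = 1929.64 + 1292.76 = 3222.4 m/s

3222.4


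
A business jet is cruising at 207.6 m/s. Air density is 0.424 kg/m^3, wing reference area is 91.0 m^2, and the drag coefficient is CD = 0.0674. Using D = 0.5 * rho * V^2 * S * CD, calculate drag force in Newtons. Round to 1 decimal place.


Step 1: Dynamic pressure q = 0.5 * 0.424 * 207.6^2 = 9136.7251 Pa
Step 2: Drag D = q * S * CD = 9136.7251 * 91.0 * 0.0674
Step 3: D = 56039.2 N

56039.2


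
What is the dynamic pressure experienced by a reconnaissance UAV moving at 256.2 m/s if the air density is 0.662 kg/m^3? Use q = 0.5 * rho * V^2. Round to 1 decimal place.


Step 1: V^2 = 256.2^2 = 65638.44
Step 2: q = 0.5 * 0.662 * 65638.44
Step 3: q = 21726.3 Pa

21726.3


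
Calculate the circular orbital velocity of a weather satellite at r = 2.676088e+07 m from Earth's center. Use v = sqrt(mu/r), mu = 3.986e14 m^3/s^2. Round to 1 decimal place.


Step 1: mu / r = 3.986e14 / 2.676088e+07 = 14894876.4017
Step 2: v = sqrt(14894876.4017) = 3859.4 m/s

3859.4


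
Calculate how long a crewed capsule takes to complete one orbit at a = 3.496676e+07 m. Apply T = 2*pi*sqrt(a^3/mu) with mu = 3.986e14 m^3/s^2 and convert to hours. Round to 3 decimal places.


Step 1: a^3 / mu = 4.275296e+22 / 3.986e14 = 1.072578e+08
Step 2: sqrt(1.072578e+08) = 10356.5342 s
Step 3: T = 2*pi * 10356.5342 = 65072.02 s
Step 4: T in hours = 65072.02 / 3600 = 18.076 hours

18.076


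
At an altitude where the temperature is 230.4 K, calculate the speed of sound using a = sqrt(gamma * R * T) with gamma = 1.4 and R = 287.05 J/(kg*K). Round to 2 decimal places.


Step 1: gamma * R * T = 1.4 * 287.05 * 230.4 = 92590.848
Step 2: a = sqrt(92590.848) = 304.29 m/s

304.29


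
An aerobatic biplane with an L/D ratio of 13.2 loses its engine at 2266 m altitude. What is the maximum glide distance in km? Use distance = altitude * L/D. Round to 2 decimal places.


Step 1: Glide distance = altitude * L/D = 2266 * 13.2 = 29911.2 m
Step 2: Convert to km: 29911.2 / 1000 = 29.91 km

29.91


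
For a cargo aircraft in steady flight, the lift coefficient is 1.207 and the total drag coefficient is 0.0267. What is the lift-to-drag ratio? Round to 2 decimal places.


Step 1: L/D = CL / CD = 1.207 / 0.0267
Step 2: L/D = 45.21

45.21


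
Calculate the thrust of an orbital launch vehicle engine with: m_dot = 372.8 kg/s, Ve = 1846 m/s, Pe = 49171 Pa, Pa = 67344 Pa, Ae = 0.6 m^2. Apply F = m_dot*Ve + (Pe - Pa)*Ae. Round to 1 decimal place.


Step 1: Momentum thrust = m_dot * Ve = 372.8 * 1846 = 688188.8 N
Step 2: Pressure thrust = (Pe - Pa) * Ae = (49171 - 67344) * 0.6 = -10903.8 N
Step 3: Total thrust F = 688188.8 + -10903.8 = 677285.0 N

677285.0


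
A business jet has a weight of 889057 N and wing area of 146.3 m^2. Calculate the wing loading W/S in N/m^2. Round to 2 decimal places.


Step 1: Wing loading = W / S = 889057 / 146.3
Step 2: Wing loading = 6076.94 N/m^2

6076.94


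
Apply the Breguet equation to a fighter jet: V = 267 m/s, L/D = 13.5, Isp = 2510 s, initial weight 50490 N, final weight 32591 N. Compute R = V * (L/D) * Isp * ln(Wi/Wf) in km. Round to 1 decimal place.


Step 1: Coefficient = V * (L/D) * Isp = 267 * 13.5 * 2510 = 9047295.0 m
Step 2: Wi/Wf = 50490 / 32591 = 1.549201
Step 3: ln(1.549201) = 0.437739
Step 4: R = 9047295.0 * 0.437739 = 3960355.0 m = 3960.4 km

3960.4


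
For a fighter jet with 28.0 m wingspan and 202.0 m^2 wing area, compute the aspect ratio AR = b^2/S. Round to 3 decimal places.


Step 1: b^2 = 28.0^2 = 784.0
Step 2: AR = 784.0 / 202.0 = 3.881

3.881


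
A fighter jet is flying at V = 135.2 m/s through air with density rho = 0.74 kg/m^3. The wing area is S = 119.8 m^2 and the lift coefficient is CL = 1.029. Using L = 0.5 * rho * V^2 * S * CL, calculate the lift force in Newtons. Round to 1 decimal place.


Step 1: Calculate dynamic pressure q = 0.5 * 0.74 * 135.2^2 = 0.5 * 0.74 * 18279.04 = 6763.2448 Pa
Step 2: Multiply by wing area and lift coefficient: L = 6763.2448 * 119.8 * 1.029
Step 3: L = 810236.727 * 1.029 = 833733.6 N

833733.6


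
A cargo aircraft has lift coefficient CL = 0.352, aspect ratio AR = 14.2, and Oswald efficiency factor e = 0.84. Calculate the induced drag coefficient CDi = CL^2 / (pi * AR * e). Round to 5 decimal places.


Step 1: CL^2 = 0.352^2 = 0.123904
Step 2: pi * AR * e = 3.14159 * 14.2 * 0.84 = 37.472917
Step 3: CDi = 0.123904 / 37.472917 = 0.00331

0.00331


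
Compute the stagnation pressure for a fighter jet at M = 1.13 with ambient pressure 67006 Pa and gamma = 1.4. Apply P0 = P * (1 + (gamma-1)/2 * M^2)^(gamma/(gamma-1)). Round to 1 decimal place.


Step 1: (gamma-1)/2 * M^2 = 0.2 * 1.2769 = 0.25538
Step 2: 1 + 0.25538 = 1.25538
Step 3: Exponent gamma/(gamma-1) = 3.5
Step 4: P0 = 67006 * 1.25538^3.5 = 148534.4 Pa

148534.4


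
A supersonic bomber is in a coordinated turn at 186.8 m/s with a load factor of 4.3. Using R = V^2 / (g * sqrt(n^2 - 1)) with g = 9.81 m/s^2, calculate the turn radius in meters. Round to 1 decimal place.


Step 1: V^2 = 186.8^2 = 34894.24
Step 2: n^2 - 1 = 4.3^2 - 1 = 17.49
Step 3: sqrt(17.49) = 4.182105
Step 4: R = 34894.24 / (9.81 * 4.182105) = 850.5 m

850.5


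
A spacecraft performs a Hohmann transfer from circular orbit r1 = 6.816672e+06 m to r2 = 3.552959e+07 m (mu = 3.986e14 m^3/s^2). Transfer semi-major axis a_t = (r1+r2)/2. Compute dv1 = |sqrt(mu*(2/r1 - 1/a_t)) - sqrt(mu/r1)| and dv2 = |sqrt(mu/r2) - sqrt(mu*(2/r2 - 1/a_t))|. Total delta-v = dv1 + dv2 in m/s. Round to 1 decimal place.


Step 1: Transfer semi-major axis a_t = (6.816672e+06 + 3.552959e+07) / 2 = 2.117313e+07 m
Step 2: v1 (circular at r1) = sqrt(mu/r1) = 7646.85 m/s
Step 3: v_t1 = sqrt(mu*(2/r1 - 1/a_t)) = 9905.7 m/s
Step 4: dv1 = |9905.7 - 7646.85| = 2258.85 m/s
Step 5: v2 (circular at r2) = 3349.45 m/s, v_t2 = 1900.5 m/s
Step 6: dv2 = |3349.45 - 1900.5| = 1448.95 m/s
Step 7: Total delta-v = 2258.85 + 1448.95 = 3707.8 m/s

3707.8


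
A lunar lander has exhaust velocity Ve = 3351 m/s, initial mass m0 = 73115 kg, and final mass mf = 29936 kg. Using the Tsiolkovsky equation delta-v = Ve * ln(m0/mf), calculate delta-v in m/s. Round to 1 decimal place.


Step 1: Mass ratio m0/mf = 73115 / 29936 = 2.442377
Step 2: ln(2.442377) = 0.892972
Step 3: delta-v = 3351 * 0.892972 = 2992.3 m/s

2992.3


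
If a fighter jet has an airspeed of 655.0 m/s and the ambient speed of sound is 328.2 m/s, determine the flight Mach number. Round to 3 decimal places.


Step 1: M = V / a = 655.0 / 328.2
Step 2: M = 1.996

1.996


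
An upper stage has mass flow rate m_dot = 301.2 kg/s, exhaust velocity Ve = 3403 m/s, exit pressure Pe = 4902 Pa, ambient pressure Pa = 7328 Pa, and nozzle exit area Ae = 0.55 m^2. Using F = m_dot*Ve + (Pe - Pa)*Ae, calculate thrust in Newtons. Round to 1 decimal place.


Step 1: Momentum thrust = m_dot * Ve = 301.2 * 3403 = 1024983.6 N
Step 2: Pressure thrust = (Pe - Pa) * Ae = (4902 - 7328) * 0.55 = -1334.30 N
Step 3: Total thrust F = 1024983.6 + -1334.30 = 1023649.3 N

1023649.3


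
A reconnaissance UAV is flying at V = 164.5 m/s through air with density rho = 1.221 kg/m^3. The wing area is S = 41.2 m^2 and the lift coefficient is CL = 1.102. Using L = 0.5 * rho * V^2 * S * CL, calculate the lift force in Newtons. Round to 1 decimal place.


Step 1: Calculate dynamic pressure q = 0.5 * 1.221 * 164.5^2 = 0.5 * 1.221 * 27060.25 = 16520.2826 Pa
Step 2: Multiply by wing area and lift coefficient: L = 16520.2826 * 41.2 * 1.102
Step 3: L = 680635.6442 * 1.102 = 750060.5 N

750060.5


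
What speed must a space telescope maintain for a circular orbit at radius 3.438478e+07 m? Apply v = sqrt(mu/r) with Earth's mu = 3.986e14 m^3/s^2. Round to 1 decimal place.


Step 1: mu / r = 3.986e14 / 3.438478e+07 = 11592338.238
Step 2: v = sqrt(11592338.238) = 3404.8 m/s

3404.8


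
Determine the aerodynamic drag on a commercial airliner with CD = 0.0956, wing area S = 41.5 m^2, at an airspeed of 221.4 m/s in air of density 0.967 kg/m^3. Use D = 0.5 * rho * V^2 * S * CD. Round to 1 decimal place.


Step 1: Dynamic pressure q = 0.5 * 0.967 * 221.4^2 = 23700.1837 Pa
Step 2: Drag D = q * S * CD = 23700.1837 * 41.5 * 0.0956
Step 3: D = 94028.1 N

94028.1
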